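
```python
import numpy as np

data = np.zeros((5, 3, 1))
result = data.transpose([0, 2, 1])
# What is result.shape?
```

(5, 1, 3)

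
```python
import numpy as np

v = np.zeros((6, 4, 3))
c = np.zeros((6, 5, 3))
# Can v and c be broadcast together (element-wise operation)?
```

No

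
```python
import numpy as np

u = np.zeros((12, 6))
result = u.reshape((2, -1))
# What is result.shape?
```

(2, 36)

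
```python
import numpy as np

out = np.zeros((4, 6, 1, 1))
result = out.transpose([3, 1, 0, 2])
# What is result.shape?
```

(1, 6, 4, 1)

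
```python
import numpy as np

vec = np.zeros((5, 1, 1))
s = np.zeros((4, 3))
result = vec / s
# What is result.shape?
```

(5, 4, 3)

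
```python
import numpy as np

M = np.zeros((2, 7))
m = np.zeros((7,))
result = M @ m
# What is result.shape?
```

(2,)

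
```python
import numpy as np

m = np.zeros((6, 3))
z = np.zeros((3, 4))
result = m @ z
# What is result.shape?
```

(6, 4)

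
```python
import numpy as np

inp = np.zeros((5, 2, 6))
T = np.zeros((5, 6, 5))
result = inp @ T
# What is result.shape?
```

(5, 2, 5)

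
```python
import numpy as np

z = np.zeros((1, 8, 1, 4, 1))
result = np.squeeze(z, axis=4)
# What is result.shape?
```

(1, 8, 1, 4)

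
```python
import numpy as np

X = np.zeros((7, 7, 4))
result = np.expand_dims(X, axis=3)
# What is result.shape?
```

(7, 7, 4, 1)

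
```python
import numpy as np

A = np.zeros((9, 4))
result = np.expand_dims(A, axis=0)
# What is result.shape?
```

(1, 9, 4)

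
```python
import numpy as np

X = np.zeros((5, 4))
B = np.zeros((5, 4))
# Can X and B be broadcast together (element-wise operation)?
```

Yes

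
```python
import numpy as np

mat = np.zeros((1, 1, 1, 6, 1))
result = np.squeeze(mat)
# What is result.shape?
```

(6,)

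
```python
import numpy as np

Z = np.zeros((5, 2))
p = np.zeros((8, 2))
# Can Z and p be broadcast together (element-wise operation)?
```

No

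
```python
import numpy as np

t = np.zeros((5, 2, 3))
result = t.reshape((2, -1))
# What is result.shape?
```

(2, 15)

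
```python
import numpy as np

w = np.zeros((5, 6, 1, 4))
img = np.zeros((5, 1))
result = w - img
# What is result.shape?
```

(5, 6, 5, 4)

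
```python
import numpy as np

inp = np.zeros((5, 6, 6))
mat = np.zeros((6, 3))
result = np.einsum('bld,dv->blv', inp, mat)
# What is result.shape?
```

(5, 6, 3)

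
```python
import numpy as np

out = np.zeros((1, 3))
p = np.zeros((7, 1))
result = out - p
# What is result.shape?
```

(7, 3)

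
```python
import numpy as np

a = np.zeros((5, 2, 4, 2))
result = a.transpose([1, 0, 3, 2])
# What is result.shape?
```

(2, 5, 2, 4)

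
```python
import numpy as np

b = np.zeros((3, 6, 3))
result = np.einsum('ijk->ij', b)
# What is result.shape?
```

(3, 6)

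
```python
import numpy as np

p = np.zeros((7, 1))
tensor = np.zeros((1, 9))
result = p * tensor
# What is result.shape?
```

(7, 9)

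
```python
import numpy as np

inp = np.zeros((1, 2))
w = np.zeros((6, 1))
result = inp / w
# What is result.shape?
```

(6, 2)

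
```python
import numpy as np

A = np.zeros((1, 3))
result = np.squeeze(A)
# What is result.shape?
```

(3,)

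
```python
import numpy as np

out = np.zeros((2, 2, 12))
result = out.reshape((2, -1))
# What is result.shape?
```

(2, 24)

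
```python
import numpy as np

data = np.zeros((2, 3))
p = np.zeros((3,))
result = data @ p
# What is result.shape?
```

(2,)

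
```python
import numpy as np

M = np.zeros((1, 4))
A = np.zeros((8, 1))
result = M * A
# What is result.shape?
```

(8, 4)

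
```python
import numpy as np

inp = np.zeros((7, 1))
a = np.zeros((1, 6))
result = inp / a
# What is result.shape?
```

(7, 6)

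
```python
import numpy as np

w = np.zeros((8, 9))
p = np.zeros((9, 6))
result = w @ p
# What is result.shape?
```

(8, 6)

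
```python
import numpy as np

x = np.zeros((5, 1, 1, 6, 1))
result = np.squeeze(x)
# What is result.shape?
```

(5, 6)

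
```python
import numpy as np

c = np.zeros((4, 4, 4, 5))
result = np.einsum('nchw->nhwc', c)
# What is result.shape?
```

(4, 4, 5, 4)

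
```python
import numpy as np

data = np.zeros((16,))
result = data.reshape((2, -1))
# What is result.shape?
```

(2, 8)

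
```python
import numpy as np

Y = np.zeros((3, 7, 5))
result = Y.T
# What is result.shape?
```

(5, 7, 3)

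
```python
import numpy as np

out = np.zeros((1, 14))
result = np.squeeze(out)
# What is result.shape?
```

(14,)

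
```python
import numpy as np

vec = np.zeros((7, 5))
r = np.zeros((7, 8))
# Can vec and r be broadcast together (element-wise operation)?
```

No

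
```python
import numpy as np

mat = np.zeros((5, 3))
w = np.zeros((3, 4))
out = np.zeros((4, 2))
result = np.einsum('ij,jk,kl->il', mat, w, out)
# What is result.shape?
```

(5, 2)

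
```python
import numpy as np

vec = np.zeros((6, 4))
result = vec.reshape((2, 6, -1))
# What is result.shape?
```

(2, 6, 2)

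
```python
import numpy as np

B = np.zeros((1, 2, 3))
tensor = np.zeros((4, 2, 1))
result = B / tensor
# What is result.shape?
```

(4, 2, 3)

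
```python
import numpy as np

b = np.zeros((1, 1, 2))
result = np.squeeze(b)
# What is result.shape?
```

(2,)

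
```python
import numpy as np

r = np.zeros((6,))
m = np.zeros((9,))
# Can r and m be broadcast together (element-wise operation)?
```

No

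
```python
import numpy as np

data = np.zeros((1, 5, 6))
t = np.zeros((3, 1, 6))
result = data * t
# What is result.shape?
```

(3, 5, 6)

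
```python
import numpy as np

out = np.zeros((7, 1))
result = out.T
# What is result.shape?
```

(1, 7)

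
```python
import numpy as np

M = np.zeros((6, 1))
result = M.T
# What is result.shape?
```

(1, 6)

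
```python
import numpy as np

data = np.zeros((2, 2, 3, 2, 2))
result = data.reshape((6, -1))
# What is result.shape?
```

(6, 8)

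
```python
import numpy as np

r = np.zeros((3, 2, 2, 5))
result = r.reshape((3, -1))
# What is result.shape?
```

(3, 20)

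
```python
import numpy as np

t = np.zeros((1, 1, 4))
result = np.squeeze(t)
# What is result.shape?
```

(4,)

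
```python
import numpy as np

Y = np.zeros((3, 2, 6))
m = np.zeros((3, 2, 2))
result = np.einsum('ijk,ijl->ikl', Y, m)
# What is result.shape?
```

(3, 6, 2)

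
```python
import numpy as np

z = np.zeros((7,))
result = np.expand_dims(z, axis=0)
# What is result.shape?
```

(1, 7)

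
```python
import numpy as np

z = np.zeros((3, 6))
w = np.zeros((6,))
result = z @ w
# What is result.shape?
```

(3,)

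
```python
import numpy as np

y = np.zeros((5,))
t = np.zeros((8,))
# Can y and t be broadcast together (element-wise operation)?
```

No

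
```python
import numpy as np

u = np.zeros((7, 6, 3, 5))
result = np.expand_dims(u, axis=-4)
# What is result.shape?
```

(7, 1, 6, 3, 5)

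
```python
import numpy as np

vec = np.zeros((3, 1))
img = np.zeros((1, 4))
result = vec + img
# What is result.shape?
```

(3, 4)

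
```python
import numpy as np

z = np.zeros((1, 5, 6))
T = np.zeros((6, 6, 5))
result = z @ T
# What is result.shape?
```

(6, 5, 5)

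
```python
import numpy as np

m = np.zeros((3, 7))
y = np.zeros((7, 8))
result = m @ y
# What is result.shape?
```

(3, 8)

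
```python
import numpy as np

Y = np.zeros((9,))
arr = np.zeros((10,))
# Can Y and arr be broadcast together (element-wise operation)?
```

No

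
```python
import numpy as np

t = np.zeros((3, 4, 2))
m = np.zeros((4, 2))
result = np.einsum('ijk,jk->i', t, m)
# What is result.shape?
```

(3,)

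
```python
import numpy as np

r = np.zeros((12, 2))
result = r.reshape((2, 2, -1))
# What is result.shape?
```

(2, 2, 6)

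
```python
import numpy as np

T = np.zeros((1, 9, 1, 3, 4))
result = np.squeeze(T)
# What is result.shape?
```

(9, 3, 4)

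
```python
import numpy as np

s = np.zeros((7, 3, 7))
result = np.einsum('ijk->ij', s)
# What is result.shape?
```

(7, 3)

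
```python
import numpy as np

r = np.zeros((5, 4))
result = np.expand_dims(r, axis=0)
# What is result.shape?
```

(1, 5, 4)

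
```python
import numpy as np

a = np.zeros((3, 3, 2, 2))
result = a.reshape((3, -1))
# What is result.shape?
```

(3, 12)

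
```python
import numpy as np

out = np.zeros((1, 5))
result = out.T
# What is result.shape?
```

(5, 1)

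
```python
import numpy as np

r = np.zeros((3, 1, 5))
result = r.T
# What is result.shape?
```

(5, 1, 3)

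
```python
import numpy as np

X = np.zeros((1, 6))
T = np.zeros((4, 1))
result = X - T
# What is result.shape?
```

(4, 6)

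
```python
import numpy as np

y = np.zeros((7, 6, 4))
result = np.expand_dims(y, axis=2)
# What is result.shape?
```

(7, 6, 1, 4)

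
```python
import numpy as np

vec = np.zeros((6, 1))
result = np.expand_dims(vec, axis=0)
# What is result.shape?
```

(1, 6, 1)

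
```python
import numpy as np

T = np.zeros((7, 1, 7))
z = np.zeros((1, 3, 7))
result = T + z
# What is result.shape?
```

(7, 3, 7)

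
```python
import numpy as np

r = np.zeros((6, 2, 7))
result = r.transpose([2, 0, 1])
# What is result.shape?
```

(7, 6, 2)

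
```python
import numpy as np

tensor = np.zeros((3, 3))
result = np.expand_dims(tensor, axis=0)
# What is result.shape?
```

(1, 3, 3)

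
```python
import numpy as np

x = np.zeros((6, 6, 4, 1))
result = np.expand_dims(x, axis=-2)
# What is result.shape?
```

(6, 6, 4, 1, 1)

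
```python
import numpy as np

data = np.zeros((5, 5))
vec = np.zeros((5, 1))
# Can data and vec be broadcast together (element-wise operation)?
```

Yes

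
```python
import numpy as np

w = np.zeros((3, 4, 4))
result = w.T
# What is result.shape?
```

(4, 4, 3)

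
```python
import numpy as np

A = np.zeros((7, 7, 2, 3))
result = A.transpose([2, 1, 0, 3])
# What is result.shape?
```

(2, 7, 7, 3)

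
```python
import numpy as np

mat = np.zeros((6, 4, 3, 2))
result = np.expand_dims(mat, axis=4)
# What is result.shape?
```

(6, 4, 3, 2, 1)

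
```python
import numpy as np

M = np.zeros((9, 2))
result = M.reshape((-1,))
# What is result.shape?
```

(18,)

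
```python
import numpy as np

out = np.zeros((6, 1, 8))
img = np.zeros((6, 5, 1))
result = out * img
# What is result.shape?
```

(6, 5, 8)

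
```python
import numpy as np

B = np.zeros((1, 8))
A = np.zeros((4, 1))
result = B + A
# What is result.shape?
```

(4, 8)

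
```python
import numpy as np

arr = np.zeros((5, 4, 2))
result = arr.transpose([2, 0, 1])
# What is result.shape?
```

(2, 5, 4)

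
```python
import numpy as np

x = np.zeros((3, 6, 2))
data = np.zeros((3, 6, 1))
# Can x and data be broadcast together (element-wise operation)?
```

Yes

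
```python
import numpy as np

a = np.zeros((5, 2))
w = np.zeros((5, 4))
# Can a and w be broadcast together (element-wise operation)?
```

No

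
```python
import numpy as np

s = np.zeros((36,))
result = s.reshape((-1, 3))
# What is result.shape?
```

(12, 3)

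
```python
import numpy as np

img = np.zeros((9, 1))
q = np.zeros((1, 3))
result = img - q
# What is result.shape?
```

(9, 3)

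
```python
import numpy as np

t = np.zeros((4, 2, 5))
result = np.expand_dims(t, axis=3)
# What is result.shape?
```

(4, 2, 5, 1)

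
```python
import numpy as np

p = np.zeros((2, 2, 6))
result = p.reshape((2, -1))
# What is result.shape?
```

(2, 12)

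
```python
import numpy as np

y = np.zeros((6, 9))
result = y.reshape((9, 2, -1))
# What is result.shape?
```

(9, 2, 3)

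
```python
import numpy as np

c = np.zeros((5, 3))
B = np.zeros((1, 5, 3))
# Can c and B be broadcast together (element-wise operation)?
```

Yes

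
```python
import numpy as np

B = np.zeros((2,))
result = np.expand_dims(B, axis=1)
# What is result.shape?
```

(2, 1)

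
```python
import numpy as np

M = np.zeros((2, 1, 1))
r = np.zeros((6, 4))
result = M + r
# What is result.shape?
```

(2, 6, 4)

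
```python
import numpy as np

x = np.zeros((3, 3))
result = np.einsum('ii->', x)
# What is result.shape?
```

()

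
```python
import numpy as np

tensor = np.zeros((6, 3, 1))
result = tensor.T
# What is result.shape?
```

(1, 3, 6)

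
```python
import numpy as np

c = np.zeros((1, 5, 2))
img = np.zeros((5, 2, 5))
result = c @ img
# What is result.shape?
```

(5, 5, 5)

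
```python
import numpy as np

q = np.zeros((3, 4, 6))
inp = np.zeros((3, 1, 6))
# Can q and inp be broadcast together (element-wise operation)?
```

Yes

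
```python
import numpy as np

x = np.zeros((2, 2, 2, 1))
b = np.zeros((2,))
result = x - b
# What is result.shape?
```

(2, 2, 2, 2)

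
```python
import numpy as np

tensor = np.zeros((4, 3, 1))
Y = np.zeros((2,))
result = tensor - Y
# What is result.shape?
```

(4, 3, 2)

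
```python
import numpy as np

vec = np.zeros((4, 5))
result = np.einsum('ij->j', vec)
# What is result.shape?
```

(5,)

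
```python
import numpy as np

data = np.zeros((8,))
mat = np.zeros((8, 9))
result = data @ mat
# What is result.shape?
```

(9,)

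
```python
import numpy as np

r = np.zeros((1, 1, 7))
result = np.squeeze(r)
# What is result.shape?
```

(7,)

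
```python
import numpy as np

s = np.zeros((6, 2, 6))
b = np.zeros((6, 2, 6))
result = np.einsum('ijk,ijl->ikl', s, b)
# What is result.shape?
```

(6, 6, 6)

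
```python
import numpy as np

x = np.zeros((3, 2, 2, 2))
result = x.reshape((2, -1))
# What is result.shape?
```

(2, 12)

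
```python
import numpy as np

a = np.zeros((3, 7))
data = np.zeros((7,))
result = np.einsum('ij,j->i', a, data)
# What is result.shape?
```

(3,)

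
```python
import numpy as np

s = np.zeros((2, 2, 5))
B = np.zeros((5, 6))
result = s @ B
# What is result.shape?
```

(2, 2, 6)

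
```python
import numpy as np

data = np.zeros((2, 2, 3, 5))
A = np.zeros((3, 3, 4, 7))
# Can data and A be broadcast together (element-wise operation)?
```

No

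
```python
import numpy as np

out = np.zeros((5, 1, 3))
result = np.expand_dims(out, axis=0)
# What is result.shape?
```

(1, 5, 1, 3)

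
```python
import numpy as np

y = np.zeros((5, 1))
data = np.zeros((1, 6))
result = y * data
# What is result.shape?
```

(5, 6)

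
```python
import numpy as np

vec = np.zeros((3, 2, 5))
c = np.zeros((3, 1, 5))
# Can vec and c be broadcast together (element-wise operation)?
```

Yes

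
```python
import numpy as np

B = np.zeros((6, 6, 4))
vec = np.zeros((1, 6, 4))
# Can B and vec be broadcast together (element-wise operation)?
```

Yes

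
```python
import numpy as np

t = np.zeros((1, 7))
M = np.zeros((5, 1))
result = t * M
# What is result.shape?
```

(5, 7)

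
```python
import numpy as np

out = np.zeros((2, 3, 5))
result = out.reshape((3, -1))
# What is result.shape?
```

(3, 10)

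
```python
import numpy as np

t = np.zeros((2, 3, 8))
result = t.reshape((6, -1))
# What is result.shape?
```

(6, 8)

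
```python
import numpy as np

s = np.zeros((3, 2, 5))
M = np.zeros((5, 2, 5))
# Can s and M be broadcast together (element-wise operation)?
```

No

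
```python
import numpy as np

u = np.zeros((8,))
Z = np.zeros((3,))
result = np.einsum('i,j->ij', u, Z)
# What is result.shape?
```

(8, 3)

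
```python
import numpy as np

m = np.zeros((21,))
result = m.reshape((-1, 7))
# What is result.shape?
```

(3, 7)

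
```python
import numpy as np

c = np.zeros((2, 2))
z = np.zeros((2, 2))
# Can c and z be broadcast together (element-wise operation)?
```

Yes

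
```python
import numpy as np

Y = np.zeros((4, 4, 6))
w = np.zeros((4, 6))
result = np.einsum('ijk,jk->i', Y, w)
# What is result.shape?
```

(4,)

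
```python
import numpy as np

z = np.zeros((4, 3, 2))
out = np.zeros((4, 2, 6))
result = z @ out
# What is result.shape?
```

(4, 3, 6)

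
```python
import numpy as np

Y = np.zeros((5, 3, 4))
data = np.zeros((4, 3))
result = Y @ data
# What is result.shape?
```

(5, 3, 3)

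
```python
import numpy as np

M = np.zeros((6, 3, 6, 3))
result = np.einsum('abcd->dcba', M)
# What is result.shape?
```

(3, 6, 3, 6)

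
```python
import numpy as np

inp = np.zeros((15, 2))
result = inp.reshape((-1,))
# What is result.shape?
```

(30,)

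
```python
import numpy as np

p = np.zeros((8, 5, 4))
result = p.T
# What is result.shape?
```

(4, 5, 8)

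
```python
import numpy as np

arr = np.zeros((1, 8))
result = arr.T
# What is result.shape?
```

(8, 1)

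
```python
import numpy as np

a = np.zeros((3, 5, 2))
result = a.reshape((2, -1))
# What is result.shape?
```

(2, 15)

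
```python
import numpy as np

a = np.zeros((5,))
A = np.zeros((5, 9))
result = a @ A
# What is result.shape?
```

(9,)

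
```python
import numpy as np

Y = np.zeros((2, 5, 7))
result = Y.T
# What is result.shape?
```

(7, 5, 2)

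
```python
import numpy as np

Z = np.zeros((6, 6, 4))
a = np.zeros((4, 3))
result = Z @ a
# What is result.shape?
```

(6, 6, 3)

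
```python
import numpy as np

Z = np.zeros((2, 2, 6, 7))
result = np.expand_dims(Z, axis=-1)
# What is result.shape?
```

(2, 2, 6, 7, 1)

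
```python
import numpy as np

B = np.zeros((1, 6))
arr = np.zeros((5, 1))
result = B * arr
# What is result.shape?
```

(5, 6)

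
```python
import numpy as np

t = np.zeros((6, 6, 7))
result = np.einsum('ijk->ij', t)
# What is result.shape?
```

(6, 6)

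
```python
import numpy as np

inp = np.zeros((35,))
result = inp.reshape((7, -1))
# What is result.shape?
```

(7, 5)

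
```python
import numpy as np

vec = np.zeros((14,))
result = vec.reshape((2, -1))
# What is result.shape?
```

(2, 7)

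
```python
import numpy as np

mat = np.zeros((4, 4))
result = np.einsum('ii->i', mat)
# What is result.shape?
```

(4,)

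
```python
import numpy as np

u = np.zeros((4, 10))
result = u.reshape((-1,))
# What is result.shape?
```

(40,)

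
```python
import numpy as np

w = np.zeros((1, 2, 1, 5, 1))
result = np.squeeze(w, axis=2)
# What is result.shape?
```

(1, 2, 5, 1)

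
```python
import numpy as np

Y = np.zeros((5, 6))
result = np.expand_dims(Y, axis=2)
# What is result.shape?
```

(5, 6, 1)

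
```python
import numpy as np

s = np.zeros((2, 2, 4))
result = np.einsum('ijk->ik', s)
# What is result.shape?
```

(2, 4)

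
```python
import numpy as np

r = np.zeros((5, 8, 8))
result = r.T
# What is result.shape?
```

(8, 8, 5)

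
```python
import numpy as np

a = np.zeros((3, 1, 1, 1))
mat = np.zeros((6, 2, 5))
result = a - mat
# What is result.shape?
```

(3, 6, 2, 5)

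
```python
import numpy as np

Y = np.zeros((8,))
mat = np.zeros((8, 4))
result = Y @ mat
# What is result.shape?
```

(4,)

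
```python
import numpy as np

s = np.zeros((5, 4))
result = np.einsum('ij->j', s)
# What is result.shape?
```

(4,)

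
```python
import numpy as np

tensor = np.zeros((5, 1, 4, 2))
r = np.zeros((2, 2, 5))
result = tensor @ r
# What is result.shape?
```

(5, 2, 4, 5)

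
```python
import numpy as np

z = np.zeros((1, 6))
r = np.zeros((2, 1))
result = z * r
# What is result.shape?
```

(2, 6)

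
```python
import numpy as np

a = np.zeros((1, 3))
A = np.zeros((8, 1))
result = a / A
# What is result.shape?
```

(8, 3)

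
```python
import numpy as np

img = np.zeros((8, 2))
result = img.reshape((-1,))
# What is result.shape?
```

(16,)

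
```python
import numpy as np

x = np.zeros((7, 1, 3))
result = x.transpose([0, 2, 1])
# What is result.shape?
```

(7, 3, 1)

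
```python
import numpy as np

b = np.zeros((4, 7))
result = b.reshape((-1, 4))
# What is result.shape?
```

(7, 4)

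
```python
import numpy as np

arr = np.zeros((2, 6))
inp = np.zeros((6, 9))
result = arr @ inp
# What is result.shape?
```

(2, 9)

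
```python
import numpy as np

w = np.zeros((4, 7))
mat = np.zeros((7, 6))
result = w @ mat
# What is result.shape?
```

(4, 6)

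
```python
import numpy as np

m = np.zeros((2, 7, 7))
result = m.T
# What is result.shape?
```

(7, 7, 2)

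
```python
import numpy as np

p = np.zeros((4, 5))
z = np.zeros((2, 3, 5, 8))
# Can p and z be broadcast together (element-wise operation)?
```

No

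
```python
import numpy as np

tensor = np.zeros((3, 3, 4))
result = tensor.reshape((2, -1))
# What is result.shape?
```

(2, 18)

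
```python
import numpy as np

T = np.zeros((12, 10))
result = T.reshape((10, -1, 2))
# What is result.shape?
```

(10, 6, 2)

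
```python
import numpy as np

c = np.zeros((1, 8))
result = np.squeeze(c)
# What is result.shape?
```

(8,)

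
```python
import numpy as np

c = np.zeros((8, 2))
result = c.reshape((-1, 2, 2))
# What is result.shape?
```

(4, 2, 2)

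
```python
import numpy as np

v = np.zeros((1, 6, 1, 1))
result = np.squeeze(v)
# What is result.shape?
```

(6,)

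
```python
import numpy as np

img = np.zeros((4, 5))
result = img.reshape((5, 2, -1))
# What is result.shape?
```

(5, 2, 2)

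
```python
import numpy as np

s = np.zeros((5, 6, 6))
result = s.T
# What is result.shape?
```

(6, 6, 5)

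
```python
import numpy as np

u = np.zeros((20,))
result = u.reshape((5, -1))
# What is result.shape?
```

(5, 4)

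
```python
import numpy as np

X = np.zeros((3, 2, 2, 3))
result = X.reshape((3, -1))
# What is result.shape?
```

(3, 12)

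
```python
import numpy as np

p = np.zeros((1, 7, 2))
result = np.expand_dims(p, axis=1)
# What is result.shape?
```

(1, 1, 7, 2)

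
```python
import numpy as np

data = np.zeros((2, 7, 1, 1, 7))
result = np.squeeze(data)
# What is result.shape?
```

(2, 7, 7)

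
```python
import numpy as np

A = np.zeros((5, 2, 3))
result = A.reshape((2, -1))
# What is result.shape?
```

(2, 15)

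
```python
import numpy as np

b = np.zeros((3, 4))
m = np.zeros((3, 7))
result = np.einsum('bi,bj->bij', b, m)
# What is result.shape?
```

(3, 4, 7)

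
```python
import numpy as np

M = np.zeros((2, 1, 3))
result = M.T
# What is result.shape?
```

(3, 1, 2)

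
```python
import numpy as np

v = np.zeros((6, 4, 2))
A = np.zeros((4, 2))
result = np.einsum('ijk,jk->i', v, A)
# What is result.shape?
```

(6,)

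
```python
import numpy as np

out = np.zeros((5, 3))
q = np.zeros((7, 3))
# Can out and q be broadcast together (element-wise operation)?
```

No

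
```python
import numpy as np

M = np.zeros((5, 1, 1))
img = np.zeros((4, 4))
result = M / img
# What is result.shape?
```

(5, 4, 4)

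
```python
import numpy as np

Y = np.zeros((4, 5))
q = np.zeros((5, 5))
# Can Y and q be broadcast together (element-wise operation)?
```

No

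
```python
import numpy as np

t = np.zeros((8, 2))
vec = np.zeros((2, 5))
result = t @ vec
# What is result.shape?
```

(8, 5)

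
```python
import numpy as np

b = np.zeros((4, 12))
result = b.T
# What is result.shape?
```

(12, 4)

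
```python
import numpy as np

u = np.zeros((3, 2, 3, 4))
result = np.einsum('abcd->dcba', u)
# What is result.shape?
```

(4, 3, 2, 3)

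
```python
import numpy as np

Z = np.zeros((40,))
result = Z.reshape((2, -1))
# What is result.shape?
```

(2, 20)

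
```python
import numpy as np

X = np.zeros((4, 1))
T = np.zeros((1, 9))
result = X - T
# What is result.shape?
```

(4, 9)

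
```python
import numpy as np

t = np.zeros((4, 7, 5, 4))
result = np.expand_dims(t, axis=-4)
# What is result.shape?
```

(4, 1, 7, 5, 4)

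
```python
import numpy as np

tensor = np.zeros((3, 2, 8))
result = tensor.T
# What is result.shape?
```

(8, 2, 3)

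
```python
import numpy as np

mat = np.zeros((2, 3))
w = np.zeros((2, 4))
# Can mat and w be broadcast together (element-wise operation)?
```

No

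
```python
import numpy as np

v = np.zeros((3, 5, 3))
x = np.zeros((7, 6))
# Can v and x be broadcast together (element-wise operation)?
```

No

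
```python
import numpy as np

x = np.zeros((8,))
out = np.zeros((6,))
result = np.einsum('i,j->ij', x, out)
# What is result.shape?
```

(8, 6)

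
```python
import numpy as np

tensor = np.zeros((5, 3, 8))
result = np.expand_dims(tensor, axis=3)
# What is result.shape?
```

(5, 3, 8, 1)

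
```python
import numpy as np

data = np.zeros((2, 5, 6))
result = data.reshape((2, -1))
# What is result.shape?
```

(2, 30)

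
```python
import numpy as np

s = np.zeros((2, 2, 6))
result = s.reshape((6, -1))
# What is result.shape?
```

(6, 4)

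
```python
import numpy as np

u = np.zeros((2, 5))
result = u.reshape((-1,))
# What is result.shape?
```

(10,)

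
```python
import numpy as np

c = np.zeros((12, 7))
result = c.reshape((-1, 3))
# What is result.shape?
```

(28, 3)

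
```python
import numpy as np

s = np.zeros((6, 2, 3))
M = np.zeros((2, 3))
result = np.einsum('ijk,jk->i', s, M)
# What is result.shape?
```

(6,)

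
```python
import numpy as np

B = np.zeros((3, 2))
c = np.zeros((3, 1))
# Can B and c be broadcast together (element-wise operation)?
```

Yes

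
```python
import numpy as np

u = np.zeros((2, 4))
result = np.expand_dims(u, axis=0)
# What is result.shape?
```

(1, 2, 4)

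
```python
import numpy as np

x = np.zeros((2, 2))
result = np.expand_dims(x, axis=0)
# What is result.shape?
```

(1, 2, 2)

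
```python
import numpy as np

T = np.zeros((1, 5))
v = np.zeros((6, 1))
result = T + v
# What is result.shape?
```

(6, 5)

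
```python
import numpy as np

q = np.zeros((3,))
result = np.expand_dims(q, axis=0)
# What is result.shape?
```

(1, 3)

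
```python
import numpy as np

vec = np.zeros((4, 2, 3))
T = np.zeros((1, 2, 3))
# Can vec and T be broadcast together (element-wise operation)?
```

Yes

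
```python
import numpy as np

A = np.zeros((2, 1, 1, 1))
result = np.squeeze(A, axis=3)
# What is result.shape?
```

(2, 1, 1)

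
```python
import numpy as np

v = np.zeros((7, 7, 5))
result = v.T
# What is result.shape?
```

(5, 7, 7)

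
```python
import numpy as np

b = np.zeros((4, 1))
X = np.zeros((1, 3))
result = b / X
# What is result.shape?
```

(4, 3)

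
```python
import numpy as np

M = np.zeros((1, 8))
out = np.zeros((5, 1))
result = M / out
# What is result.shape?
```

(5, 8)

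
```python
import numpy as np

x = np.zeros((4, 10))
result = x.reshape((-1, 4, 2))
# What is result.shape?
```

(5, 4, 2)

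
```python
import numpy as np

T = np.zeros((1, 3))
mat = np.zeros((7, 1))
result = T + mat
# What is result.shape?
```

(7, 3)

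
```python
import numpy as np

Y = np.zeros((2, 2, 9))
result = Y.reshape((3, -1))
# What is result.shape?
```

(3, 12)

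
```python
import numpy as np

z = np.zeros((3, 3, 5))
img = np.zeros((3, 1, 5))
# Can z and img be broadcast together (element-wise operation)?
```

Yes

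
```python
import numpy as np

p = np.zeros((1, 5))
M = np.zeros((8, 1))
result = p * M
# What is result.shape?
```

(8, 5)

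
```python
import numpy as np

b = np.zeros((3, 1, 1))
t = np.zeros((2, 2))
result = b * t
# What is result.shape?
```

(3, 2, 2)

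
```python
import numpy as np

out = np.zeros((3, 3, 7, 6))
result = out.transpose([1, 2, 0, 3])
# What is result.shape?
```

(3, 7, 3, 6)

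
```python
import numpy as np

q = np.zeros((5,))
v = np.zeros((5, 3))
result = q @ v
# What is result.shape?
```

(3,)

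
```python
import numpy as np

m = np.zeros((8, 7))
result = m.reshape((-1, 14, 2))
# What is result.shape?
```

(2, 14, 2)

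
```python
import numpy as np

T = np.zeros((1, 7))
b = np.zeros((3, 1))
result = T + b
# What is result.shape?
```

(3, 7)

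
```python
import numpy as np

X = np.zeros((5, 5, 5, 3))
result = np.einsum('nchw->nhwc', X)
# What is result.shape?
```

(5, 5, 3, 5)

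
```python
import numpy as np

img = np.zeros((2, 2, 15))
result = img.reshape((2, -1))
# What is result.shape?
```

(2, 30)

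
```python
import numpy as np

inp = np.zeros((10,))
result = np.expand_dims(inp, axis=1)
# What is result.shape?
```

(10, 1)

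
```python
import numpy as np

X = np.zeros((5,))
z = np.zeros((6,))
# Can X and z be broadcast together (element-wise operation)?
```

No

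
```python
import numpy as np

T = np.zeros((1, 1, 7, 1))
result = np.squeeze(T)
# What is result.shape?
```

(7,)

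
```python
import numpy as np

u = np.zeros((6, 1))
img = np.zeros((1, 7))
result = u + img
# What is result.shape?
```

(6, 7)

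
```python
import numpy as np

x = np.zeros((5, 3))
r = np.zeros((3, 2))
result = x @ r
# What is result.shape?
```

(5, 2)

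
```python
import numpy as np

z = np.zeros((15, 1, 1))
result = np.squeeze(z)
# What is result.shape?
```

(15,)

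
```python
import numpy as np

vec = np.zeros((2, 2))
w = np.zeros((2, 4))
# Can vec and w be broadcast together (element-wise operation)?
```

No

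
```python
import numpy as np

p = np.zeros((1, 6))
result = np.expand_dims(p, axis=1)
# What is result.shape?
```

(1, 1, 6)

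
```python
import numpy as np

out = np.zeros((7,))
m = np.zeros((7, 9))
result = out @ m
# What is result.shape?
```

(9,)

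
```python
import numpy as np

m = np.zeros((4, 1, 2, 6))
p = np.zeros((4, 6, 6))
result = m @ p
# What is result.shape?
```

(4, 4, 2, 6)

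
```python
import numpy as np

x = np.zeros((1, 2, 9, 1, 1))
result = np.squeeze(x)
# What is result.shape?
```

(2, 9)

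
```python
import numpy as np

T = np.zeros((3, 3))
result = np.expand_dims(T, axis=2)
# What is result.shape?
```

(3, 3, 1)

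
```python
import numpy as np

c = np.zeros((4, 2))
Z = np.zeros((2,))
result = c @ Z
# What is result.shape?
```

(4,)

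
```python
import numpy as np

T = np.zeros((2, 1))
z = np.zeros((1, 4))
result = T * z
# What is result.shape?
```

(2, 4)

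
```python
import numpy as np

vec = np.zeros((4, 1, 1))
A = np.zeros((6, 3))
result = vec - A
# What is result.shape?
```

(4, 6, 3)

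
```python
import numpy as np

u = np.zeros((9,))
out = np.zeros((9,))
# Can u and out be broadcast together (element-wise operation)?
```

Yes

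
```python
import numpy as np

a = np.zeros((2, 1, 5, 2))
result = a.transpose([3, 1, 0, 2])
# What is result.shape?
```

(2, 1, 2, 5)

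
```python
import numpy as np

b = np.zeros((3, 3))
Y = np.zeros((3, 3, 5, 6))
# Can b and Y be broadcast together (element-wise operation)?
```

No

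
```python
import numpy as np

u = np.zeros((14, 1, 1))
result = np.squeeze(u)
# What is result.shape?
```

(14,)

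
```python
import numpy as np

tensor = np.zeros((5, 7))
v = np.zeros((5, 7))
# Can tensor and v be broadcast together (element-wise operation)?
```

Yes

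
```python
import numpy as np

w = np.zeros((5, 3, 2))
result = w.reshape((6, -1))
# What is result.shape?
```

(6, 5)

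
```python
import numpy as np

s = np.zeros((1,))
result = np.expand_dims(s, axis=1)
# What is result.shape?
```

(1, 1)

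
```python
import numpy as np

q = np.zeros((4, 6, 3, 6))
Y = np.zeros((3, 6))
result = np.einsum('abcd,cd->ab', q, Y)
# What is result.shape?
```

(4, 6)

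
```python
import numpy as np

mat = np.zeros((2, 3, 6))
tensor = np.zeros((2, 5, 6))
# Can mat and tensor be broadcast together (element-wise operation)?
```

No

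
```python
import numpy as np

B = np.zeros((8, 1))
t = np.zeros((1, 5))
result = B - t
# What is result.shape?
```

(8, 5)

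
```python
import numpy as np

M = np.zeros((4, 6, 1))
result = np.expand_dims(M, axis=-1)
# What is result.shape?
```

(4, 6, 1, 1)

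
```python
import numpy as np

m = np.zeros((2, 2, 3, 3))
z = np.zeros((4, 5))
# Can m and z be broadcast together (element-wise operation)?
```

No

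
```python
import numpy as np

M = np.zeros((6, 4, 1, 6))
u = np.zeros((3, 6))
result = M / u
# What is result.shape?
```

(6, 4, 3, 6)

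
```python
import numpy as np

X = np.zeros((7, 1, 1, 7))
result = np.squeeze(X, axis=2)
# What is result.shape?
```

(7, 1, 7)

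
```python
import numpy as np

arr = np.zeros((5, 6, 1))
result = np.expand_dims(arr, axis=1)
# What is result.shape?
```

(5, 1, 6, 1)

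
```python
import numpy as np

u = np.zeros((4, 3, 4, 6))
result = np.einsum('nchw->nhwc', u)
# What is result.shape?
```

(4, 4, 6, 3)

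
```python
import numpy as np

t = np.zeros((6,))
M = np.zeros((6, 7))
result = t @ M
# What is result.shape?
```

(7,)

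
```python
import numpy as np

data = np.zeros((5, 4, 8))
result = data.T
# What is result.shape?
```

(8, 4, 5)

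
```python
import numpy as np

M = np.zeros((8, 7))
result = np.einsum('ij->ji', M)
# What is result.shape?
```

(7, 8)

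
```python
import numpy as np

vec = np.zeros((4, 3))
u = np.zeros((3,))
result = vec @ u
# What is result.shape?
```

(4,)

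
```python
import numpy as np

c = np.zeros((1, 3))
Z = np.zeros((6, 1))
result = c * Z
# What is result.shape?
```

(6, 3)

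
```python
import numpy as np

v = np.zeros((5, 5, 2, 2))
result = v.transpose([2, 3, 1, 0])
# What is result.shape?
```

(2, 2, 5, 5)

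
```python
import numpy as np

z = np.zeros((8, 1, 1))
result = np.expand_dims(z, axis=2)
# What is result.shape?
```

(8, 1, 1, 1)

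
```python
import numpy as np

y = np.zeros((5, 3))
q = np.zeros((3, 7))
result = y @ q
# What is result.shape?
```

(5, 7)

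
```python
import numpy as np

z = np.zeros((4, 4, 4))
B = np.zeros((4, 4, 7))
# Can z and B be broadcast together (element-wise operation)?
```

No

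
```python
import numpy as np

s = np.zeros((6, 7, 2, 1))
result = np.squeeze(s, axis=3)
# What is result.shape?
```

(6, 7, 2)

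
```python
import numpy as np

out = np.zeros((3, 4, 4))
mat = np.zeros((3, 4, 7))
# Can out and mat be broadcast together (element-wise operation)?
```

No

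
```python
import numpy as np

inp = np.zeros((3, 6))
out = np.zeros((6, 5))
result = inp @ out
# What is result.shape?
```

(3, 5)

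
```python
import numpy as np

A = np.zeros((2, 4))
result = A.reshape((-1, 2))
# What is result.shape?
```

(4, 2)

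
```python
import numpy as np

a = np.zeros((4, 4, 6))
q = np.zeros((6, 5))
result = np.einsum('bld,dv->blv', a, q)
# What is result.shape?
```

(4, 4, 5)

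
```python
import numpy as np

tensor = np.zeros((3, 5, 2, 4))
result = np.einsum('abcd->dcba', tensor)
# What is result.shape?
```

(4, 2, 5, 3)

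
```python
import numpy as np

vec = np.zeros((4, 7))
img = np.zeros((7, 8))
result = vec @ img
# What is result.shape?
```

(4, 8)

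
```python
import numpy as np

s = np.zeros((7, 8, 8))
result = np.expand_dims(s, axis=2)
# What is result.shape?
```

(7, 8, 1, 8)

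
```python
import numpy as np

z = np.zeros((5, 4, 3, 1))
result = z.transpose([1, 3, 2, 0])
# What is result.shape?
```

(4, 1, 3, 5)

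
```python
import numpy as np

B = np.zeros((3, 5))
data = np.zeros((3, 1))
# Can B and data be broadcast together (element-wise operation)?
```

Yes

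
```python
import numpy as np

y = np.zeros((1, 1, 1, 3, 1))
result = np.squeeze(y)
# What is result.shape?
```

(3,)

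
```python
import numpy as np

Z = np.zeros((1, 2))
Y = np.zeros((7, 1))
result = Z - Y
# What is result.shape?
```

(7, 2)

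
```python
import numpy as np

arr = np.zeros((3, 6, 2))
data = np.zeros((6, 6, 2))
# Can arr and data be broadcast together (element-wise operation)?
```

No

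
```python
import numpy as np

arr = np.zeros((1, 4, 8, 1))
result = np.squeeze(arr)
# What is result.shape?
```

(4, 8)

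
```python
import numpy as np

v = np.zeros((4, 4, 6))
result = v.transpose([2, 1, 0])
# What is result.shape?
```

(6, 4, 4)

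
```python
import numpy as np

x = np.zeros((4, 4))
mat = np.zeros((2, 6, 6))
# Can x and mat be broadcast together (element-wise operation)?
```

No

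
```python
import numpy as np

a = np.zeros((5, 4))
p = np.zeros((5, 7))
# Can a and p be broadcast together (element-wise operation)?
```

No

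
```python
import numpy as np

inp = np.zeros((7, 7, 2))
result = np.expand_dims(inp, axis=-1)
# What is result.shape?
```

(7, 7, 2, 1)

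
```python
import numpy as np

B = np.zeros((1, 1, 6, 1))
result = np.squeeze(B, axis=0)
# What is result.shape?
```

(1, 6, 1)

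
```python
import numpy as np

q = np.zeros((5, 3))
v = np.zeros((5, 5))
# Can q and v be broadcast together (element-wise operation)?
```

No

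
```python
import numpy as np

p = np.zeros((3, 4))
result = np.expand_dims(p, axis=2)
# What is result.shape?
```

(3, 4, 1)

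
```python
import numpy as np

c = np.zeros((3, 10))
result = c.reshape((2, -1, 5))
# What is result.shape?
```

(2, 3, 5)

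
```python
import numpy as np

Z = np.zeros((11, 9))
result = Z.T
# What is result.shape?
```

(9, 11)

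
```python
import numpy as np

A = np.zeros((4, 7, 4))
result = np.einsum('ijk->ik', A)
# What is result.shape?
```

(4, 4)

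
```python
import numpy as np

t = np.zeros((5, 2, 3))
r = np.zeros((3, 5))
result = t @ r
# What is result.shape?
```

(5, 2, 5)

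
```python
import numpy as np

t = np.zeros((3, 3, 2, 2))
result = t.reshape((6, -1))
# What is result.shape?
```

(6, 6)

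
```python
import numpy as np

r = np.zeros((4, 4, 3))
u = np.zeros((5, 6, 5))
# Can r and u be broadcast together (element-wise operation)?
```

No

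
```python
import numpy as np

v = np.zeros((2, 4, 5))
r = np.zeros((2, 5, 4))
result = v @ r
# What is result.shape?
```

(2, 4, 4)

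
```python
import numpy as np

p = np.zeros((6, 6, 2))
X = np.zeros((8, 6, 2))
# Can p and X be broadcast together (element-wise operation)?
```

No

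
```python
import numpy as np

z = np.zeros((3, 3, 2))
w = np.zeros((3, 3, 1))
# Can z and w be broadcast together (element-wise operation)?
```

Yes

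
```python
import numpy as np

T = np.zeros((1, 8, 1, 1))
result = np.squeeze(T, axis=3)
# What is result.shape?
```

(1, 8, 1)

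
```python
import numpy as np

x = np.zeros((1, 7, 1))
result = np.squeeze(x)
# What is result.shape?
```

(7,)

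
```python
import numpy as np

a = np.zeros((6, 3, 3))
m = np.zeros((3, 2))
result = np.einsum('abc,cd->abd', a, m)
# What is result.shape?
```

(6, 3, 2)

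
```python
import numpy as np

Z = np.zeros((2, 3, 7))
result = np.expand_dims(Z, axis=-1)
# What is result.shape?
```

(2, 3, 7, 1)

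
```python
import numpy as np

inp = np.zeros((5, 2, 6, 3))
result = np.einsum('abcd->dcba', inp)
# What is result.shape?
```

(3, 6, 2, 5)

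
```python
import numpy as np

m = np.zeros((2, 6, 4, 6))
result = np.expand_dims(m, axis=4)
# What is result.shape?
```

(2, 6, 4, 6, 1)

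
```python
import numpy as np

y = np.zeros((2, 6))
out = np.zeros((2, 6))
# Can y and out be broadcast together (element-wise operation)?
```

Yes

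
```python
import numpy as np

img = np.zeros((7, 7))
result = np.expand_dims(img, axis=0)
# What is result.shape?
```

(1, 7, 7)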